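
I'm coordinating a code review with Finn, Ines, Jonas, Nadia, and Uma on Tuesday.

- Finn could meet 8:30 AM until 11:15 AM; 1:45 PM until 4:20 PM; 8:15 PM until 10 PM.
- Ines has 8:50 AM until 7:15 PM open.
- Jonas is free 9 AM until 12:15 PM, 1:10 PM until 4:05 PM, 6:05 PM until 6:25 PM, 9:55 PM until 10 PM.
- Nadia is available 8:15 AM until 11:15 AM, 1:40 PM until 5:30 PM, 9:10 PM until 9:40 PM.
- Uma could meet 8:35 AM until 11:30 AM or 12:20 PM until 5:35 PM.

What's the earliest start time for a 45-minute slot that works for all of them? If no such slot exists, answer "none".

Finn ∩ Ines: 08:50-11:15, 13:45-16:20.
Finn ∩ Ines ∩ Jonas: 09:00-11:15, 13:45-16:05.
Finn ∩ Ines ∩ Jonas ∩ Nadia: 09:00-11:15, 13:45-16:05.
Finn ∩ Ines ∩ Jonas ∩ Nadia ∩ Uma: 09:00-11:15, 13:45-16:05.
So the common availability across everyone is 09:00-11:15, 13:45-16:05.
The first common window of at least 45 minutes is 09:00-11:15, so the earliest start is 09:00.

09:00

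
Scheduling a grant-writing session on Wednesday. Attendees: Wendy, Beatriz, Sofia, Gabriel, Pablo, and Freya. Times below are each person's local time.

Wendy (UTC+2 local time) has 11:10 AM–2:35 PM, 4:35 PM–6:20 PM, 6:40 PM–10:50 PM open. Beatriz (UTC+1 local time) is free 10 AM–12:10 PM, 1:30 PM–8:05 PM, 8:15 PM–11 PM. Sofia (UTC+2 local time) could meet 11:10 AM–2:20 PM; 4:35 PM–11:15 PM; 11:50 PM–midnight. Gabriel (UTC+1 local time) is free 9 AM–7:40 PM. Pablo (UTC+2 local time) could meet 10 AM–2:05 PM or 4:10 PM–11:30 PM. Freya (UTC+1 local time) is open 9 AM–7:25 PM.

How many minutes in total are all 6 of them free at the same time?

Wendy in UTC: 09:10-12:35, 14:35-16:20, 16:40-20:50 (subtract 2h to convert from UTC+2).
Beatriz in UTC: 09:00-11:10, 12:30-19:05, 19:15-22:00 (subtract 1h to convert from UTC+1).
Sofia in UTC: 09:10-12:20, 14:35-21:15, 21:50-22:00 (subtract 2h to convert from UTC+2).
Gabriel in UTC: 08:00-18:40 (subtract 1h to convert from UTC+1).
Pablo in UTC: 08:00-12:05, 14:10-21:30 (subtract 2h to convert from UTC+2).
Freya in UTC: 08:00-18:25 (subtract 1h to convert from UTC+1).
Wendy ∩ Beatriz: 09:10-11:10, 12:30-12:35, 14:35-16:20, 16:40-19:05, 19:15-20:50.
Wendy ∩ Beatriz ∩ Sofia: 09:10-11:10, 14:35-16:20, 16:40-19:05, 19:15-20:50.
Wendy ∩ Beatriz ∩ Sofia ∩ Gabriel: 09:10-11:10, 14:35-16:20, 16:40-18:40.
Wendy ∩ Beatriz ∩ Sofia ∩ Gabriel ∩ Pablo: 09:10-11:10, 14:35-16:20, 16:40-18:40.
Wendy ∩ Beatriz ∩ Sofia ∩ Gabriel ∩ Pablo ∩ Freya: 09:10-11:10, 14:35-16:20, 16:40-18:25.
Summing the common windows: 120 + 105 + 105 = 330 minutes.

330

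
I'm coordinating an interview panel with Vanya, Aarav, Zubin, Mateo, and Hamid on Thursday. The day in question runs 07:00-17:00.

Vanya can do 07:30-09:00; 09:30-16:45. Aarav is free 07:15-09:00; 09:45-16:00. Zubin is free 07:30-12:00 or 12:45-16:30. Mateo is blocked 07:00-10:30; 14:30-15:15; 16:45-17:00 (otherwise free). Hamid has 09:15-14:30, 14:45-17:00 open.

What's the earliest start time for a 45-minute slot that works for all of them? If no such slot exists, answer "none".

Vanya free: 07:30-09:00, 09:30-16:45.
Aarav free: 07:15-09:00, 09:45-16:00.
Zubin free: 07:30-12:00, 12:45-16:30.
Mateo free: 10:30-14:30, 15:15-16:45 (invert busy blocks within the working day).
Hamid free: 09:15-14:30, 14:45-17:00.
Vanya ∩ Aarav: 07:30-09:00, 09:45-16:00.
Vanya ∩ Aarav ∩ Zubin: 07:30-09:00, 09:45-12:00, 12:45-16:00.
Vanya ∩ Aarav ∩ Zubin ∩ Mateo: 10:30-12:00, 12:45-14:30, 15:15-16:00.
Vanya ∩ Aarav ∩ Zubin ∩ Mateo ∩ Hamid: 10:30-12:00, 12:45-14:30, 15:15-16:00.
The first common window of at least 45 minutes is 10:30-12:00, so the earliest start is 10:30.

10:30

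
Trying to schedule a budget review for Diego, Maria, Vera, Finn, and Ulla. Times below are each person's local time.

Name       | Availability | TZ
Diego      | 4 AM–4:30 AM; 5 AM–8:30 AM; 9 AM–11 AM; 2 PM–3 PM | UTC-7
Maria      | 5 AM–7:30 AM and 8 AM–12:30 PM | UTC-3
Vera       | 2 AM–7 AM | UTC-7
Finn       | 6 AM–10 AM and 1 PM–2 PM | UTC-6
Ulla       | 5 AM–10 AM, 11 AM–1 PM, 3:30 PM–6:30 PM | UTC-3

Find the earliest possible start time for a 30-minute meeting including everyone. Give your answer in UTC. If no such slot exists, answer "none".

Diego in UTC: 11:00-11:30, 12:00-15:30, 16:00-18:00, 21:00-22:00 (add 7h to convert from UTC-7).
Maria in UTC: 08:00-10:30, 11:00-15:30 (add 3h to convert from UTC-3).
Vera in UTC: 09:00-14:00 (add 7h to convert from UTC-7).
Finn in UTC: 12:00-16:00, 19:00-20:00 (add 6h to convert from UTC-6).
Ulla in UTC: 08:00-13:00, 14:00-16:00, 18:30-21:30 (add 3h to convert from UTC-3).
Diego ∩ Maria: 11:00-11:30, 12:00-15:30.
Diego ∩ Maria ∩ Vera: 11:00-11:30, 12:00-14:00.
Diego ∩ Maria ∩ Vera ∩ Finn: 12:00-14:00.
Diego ∩ Maria ∩ Vera ∩ Finn ∩ Ulla: 12:00-13:00.
The first common window of at least 30 minutes is 12:00-13:00, so the earliest start is 12:00.

12:00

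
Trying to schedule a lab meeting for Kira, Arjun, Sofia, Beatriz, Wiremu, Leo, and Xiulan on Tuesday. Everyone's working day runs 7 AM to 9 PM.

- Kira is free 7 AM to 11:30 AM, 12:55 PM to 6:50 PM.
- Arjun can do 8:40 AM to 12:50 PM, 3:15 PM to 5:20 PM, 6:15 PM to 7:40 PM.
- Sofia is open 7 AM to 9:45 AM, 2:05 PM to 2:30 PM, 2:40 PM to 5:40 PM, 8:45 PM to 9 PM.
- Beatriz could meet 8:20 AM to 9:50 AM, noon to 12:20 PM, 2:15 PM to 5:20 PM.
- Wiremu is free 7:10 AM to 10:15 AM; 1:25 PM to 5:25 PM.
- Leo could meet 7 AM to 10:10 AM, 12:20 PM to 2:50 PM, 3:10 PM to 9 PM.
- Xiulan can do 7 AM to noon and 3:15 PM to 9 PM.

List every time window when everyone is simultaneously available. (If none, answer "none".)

Kira ∩ Arjun: 08:40-11:30, 15:15-17:20, 18:15-18:50.
Kira ∩ Arjun ∩ Sofia: 08:40-09:45, 15:15-17:20.
Kira ∩ Arjun ∩ Sofia ∩ Beatriz: 08:40-09:45, 15:15-17:20.
Kira ∩ Arjun ∩ Sofia ∩ Beatriz ∩ Wiremu: 08:40-09:45, 15:15-17:20.
Kira ∩ Arjun ∩ Sofia ∩ Beatriz ∩ Wiremu ∩ Leo: 08:40-09:45, 15:15-17:20.
Kira ∩ Arjun ∩ Sofia ∩ Beatriz ∩ Wiremu ∩ Leo ∩ Xiulan: 08:40-09:45, 15:15-17:20.
Those are the intersection windows.

08:40-09:45, 15:15-17:20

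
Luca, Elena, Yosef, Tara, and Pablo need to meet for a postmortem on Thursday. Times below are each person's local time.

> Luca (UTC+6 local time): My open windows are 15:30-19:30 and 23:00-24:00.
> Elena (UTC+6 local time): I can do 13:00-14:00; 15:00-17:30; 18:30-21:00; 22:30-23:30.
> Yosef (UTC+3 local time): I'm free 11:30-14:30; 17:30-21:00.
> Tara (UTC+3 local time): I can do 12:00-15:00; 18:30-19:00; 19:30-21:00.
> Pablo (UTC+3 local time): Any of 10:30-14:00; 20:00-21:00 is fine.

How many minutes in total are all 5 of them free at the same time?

Luca in UTC: 09:30-13:30, 17:00-18:00 (subtract 6h to convert from UTC+6).
Elena in UTC: 07:00-08:00, 09:00-11:30, 12:30-15:00, 16:30-17:30 (subtract 6h to convert from UTC+6).
Yosef in UTC: 08:30-11:30, 14:30-18:00 (subtract 3h to convert from UTC+3).
Tara in UTC: 09:00-12:00, 15:30-16:00, 16:30-18:00 (subtract 3h to convert from UTC+3).
Pablo in UTC: 07:30-11:00, 17:00-18:00 (subtract 3h to convert from UTC+3).
Luca ∩ Elena: 09:30-11:30, 12:30-13:30, 17:00-17:30.
Luca ∩ Elena ∩ Yosef: 09:30-11:30, 17:00-17:30.
Luca ∩ Elena ∩ Yosef ∩ Tara: 09:30-11:30, 17:00-17:30.
Luca ∩ Elena ∩ Yosef ∩ Tara ∩ Pablo: 09:30-11:00, 17:00-17:30.
Summing the common windows: 90 + 30 = 120 minutes.

120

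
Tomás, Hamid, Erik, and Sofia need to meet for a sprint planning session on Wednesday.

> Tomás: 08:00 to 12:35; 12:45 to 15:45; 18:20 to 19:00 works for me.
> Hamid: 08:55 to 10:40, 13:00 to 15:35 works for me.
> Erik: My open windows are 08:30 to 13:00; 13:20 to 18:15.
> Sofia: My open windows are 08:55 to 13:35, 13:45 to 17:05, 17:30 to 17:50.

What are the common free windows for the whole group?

08:55-10:40, 13:20-13:35, 13:45-15:35

Tomás ∩ Hamid: 08:55-10:40, 13:00-15:35.
Tomás ∩ Hamid ∩ Erik: 08:55-10:40, 13:20-15:35.
Tomás ∩ Hamid ∩ Erik ∩ Sofia: 08:55-10:40, 13:20-13:35, 13:45-15:35.
Those are the intersection windows.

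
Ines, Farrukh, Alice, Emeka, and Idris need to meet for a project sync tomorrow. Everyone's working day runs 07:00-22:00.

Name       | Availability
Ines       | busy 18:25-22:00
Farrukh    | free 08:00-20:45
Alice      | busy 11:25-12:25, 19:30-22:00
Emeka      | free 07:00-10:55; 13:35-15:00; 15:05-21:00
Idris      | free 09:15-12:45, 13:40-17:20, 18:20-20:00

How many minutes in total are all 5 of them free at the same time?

320

Ines free: 07:00-18:25 (invert busy blocks within the working day).
Farrukh free: 08:00-20:45.
Alice free: 07:00-11:25, 12:25-19:30 (invert busy blocks within the working day).
Emeka free: 07:00-10:55, 13:35-15:00, 15:05-21:00.
Idris free: 09:15-12:45, 13:40-17:20, 18:20-20:00.
Ines ∩ Farrukh: 08:00-18:25.
Ines ∩ Farrukh ∩ Alice: 08:00-11:25, 12:25-18:25.
Ines ∩ Farrukh ∩ Alice ∩ Emeka: 08:00-10:55, 13:35-15:00, 15:05-18:25.
Ines ∩ Farrukh ∩ Alice ∩ Emeka ∩ Idris: 09:15-10:55, 13:40-15:00, 15:05-17:20, 18:20-18:25.
Summing the common windows: 100 + 80 + 135 + 5 = 320 minutes.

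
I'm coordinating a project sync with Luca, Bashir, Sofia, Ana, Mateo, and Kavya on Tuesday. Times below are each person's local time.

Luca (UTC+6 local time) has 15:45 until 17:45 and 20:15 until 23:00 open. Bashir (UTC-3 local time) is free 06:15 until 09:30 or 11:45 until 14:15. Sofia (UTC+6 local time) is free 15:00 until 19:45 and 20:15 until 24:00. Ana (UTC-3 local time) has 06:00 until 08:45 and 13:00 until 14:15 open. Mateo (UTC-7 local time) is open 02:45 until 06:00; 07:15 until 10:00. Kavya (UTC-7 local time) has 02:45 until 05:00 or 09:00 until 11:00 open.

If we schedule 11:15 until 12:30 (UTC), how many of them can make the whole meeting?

Luca in UTC: 09:45-11:45, 14:15-17:00 (subtract 6h to convert from UTC+6).
Bashir in UTC: 09:15-12:30, 14:45-17:15 (add 3h to convert from UTC-3).
Sofia in UTC: 09:00-13:45, 14:15-18:00 (subtract 6h to convert from UTC+6).
Ana in UTC: 09:00-11:45, 16:00-17:15 (add 3h to convert from UTC-3).
Mateo in UTC: 09:45-13:00, 14:15-17:00 (add 7h to convert from UTC-7).
Kavya in UTC: 09:45-12:00, 16:00-18:00 (add 7h to convert from UTC-7).
Bashir, Sofia, and Mateo can make the full 11:15-12:30 slot — that's 3.

3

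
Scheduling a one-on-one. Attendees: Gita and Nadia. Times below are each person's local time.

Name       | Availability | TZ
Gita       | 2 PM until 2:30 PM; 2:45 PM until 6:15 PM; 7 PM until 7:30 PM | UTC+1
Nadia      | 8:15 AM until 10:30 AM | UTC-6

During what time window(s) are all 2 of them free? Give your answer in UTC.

Gita in UTC: 13:00-13:30, 13:45-17:15, 18:00-18:30 (subtract 1h to convert from UTC+1).
Nadia in UTC: 14:15-16:30 (add 6h to convert from UTC-6).
Gita ∩ Nadia: 14:15-16:30.

14:15-16:30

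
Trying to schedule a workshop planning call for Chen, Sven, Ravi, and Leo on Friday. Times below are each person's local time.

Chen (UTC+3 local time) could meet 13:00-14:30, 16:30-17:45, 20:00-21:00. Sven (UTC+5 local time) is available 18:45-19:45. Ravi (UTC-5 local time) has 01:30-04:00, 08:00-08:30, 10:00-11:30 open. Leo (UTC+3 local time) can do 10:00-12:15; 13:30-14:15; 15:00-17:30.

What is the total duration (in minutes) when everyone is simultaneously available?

0

Chen in UTC: 10:00-11:30, 13:30-14:45, 17:00-18:00 (subtract 3h to convert from UTC+3).
Sven in UTC: 13:45-14:45 (subtract 5h to convert from UTC+5).
Ravi in UTC: 06:30-09:00, 13:00-13:30, 15:00-16:30 (add 5h to convert from UTC-5).
Leo in UTC: 07:00-09:15, 10:30-11:15, 12:00-14:30 (subtract 3h to convert from UTC+3).
Chen ∩ Sven: 13:45-14:45.
Chen ∩ Sven ∩ Ravi: ∅.
Chen ∩ Sven ∩ Ravi ∩ Leo: ∅.
There is no time when everyone is free.
There is no common window, so the total is 0 minutes.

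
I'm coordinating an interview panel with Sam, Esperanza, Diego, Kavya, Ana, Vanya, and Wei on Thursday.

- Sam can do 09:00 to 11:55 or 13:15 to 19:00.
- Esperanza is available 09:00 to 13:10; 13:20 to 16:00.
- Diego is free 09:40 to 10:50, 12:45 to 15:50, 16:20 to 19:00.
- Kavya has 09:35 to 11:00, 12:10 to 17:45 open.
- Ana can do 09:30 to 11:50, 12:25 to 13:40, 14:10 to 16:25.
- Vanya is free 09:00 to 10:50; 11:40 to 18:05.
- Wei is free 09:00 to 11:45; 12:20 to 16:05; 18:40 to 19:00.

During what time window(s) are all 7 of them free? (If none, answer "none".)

09:40-10:50, 13:20-13:40, 14:10-15:50

Sam ∩ Esperanza: 09:00-11:55, 13:20-16:00.
Sam ∩ Esperanza ∩ Diego: 09:40-10:50, 13:20-15:50.
Sam ∩ Esperanza ∩ Diego ∩ Kavya: 09:40-10:50, 13:20-15:50.
Sam ∩ Esperanza ∩ Diego ∩ Kavya ∩ Ana: 09:40-10:50, 13:20-13:40, 14:10-15:50.
Sam ∩ Esperanza ∩ Diego ∩ Kavya ∩ Ana ∩ Vanya: 09:40-10:50, 13:20-13:40, 14:10-15:50.
Sam ∩ Esperanza ∩ Diego ∩ Kavya ∩ Ana ∩ Vanya ∩ Wei: 09:40-10:50, 13:20-13:40, 14:10-15:50.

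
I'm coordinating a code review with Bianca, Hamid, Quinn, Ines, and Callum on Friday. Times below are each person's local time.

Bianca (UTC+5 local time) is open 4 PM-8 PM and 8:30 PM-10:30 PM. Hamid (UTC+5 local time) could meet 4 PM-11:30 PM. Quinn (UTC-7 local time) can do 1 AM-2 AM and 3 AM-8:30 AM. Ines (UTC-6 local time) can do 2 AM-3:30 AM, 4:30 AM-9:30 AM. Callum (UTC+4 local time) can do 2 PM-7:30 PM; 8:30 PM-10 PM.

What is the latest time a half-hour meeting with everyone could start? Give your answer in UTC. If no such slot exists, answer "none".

14:30

Bianca in UTC: 11:00-15:00, 15:30-17:30 (subtract 5h to convert from UTC+5).
Hamid in UTC: 11:00-18:30 (subtract 5h to convert from UTC+5).
Quinn in UTC: 08:00-09:00, 10:00-15:30 (add 7h to convert from UTC-7).
Ines in UTC: 08:00-09:30, 10:30-15:30 (add 6h to convert from UTC-6).
Callum in UTC: 10:00-15:30, 16:30-18:00 (subtract 4h to convert from UTC+4).
Bianca ∩ Hamid: 11:00-15:00, 15:30-17:30.
Bianca ∩ Hamid ∩ Quinn: 11:00-15:00.
Bianca ∩ Hamid ∩ Quinn ∩ Ines: 11:00-15:00.
Bianca ∩ Hamid ∩ Quinn ∩ Ines ∩ Callum: 11:00-15:00.
The last common window of at least 30 minutes is 11:00-15:00; a 30-minute meeting can start as late as 14:30 and still end by 15:00.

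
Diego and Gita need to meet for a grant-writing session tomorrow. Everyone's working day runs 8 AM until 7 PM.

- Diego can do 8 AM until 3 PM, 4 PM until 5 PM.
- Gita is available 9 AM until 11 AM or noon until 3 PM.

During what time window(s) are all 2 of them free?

Diego ∩ Gita: 09:00-11:00, 12:00-15:00.
Those are the intersection windows.

09:00-11:00, 12:00-15:00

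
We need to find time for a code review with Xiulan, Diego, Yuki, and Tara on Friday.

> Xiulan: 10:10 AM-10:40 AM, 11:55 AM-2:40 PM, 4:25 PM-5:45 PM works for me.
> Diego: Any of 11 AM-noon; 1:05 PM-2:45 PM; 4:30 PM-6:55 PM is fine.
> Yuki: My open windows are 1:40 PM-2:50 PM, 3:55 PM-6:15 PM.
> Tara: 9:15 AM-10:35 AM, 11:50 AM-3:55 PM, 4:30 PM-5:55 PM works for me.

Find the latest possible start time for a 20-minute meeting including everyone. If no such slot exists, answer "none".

17:25

Xiulan ∩ Diego: 11:55-12:00, 13:05-14:40, 16:30-17:45.
Xiulan ∩ Diego ∩ Yuki: 13:40-14:40, 16:30-17:45.
Xiulan ∩ Diego ∩ Yuki ∩ Tara: 13:40-14:40, 16:30-17:45.
Those are the intersection windows.
The last common window of at least 20 minutes is 16:30-17:45; a 20-minute meeting can start as late as 17:25 and still end by 17:45.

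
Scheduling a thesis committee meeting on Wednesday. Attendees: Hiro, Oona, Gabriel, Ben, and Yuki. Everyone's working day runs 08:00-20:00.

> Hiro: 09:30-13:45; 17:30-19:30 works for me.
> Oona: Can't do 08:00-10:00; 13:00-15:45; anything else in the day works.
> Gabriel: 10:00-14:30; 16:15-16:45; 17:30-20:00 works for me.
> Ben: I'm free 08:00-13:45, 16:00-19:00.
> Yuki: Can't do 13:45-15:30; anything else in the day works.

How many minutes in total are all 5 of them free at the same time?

270

Hiro free: 09:30-13:45, 17:30-19:30.
Oona free: 10:00-13:00, 15:45-20:00 (invert busy blocks within the working day).
Gabriel free: 10:00-14:30, 16:15-16:45, 17:30-20:00.
Ben free: 08:00-13:45, 16:00-19:00.
Yuki free: 08:00-13:45, 15:30-20:00 (invert busy blocks within the working day).
Hiro ∩ Oona: 10:00-13:00, 17:30-19:30.
Hiro ∩ Oona ∩ Gabriel: 10:00-13:00, 17:30-19:30.
Hiro ∩ Oona ∩ Gabriel ∩ Ben: 10:00-13:00, 17:30-19:00.
Hiro ∩ Oona ∩ Gabriel ∩ Ben ∩ Yuki: 10:00-13:00, 17:30-19:00.
Those are the intersection windows.
Summing the common windows: 180 + 90 = 270 minutes.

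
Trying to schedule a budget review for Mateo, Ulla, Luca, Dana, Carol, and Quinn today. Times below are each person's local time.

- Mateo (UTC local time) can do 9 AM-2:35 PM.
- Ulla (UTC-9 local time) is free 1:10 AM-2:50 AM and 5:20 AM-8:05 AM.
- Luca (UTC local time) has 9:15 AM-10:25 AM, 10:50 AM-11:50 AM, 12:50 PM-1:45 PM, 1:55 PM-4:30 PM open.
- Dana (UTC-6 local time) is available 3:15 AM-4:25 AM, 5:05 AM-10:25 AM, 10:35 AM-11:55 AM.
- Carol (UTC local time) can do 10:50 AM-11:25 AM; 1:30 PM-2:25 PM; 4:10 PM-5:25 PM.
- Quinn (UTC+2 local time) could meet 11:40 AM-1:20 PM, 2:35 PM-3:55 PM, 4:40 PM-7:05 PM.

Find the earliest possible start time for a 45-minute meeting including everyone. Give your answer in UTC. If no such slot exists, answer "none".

Mateo in UTC: 09:00-14:35.
Ulla in UTC: 10:10-11:50, 14:20-17:05 (add 9h to convert from UTC-9).
Luca in UTC: 09:15-10:25, 10:50-11:50, 12:50-13:45, 13:55-16:30.
Dana in UTC: 09:15-10:25, 11:05-16:25, 16:35-17:55 (add 6h to convert from UTC-6).
Carol in UTC: 10:50-11:25, 13:30-14:25, 16:10-17:25.
Quinn in UTC: 09:40-11:20, 12:35-13:55, 14:40-17:05 (subtract 2h to convert from UTC+2).
Mateo ∩ Ulla: 10:10-11:50, 14:20-14:35.
Mateo ∩ Ulla ∩ Luca: 10:10-10:25, 10:50-11:50, 14:20-14:35.
Mateo ∩ Ulla ∩ Luca ∩ Dana: 10:10-10:25, 11:05-11:50, 14:20-14:35.
Mateo ∩ Ulla ∩ Luca ∩ Dana ∩ Carol: 11:05-11:25, 14:20-14:25.
Mateo ∩ Ulla ∩ Luca ∩ Dana ∩ Carol ∩ Quinn: 11:05-11:20.
No common window is at least 45 minutes long.

none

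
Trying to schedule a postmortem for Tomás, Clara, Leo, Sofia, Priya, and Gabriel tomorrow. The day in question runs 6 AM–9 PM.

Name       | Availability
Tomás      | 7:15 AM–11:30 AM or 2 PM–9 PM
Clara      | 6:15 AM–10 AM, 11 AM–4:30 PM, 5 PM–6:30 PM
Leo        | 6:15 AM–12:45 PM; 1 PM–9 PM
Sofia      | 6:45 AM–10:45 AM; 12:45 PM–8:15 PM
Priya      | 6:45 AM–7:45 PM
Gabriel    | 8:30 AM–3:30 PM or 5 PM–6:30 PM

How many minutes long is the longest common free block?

Tomás ∩ Clara: 07:15-10:00, 11:00-11:30, 14:00-16:30, 17:00-18:30.
Tomás ∩ Clara ∩ Leo: 07:15-10:00, 11:00-11:30, 14:00-16:30, 17:00-18:30.
Tomás ∩ Clara ∩ Leo ∩ Sofia: 07:15-10:00, 14:00-16:30, 17:00-18:30.
Tomás ∩ Clara ∩ Leo ∩ Sofia ∩ Priya: 07:15-10:00, 14:00-16:30, 17:00-18:30.
Tomás ∩ Clara ∩ Leo ∩ Sofia ∩ Priya ∩ Gabriel: 08:30-10:00, 14:00-15:30, 17:00-18:30.
Those are the intersection windows.
The longest is 08:30-10:00 at 90 minutes.

90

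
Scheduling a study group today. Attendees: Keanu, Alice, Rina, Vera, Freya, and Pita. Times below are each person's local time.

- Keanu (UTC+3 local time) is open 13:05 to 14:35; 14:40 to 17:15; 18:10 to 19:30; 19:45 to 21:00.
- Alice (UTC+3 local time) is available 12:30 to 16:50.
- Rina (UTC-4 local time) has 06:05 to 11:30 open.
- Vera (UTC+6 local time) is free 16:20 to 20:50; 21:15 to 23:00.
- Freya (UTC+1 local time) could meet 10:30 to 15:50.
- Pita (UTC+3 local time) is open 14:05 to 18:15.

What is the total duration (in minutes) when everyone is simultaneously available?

Keanu in UTC: 10:05-11:35, 11:40-14:15, 15:10-16:30, 16:45-18:00 (subtract 3h to convert from UTC+3).
Alice in UTC: 09:30-13:50 (subtract 3h to convert from UTC+3).
Rina in UTC: 10:05-15:30 (add 4h to convert from UTC-4).
Vera in UTC: 10:20-14:50, 15:15-17:00 (subtract 6h to convert from UTC+6).
Freya in UTC: 09:30-14:50 (subtract 1h to convert from UTC+1).
Pita in UTC: 11:05-15:15 (subtract 3h to convert from UTC+3).
Keanu ∩ Alice: 10:05-11:35, 11:40-13:50.
Keanu ∩ Alice ∩ Rina: 10:05-11:35, 11:40-13:50.
Keanu ∩ Alice ∩ Rina ∩ Vera: 10:20-11:35, 11:40-13:50.
Keanu ∩ Alice ∩ Rina ∩ Vera ∩ Freya: 10:20-11:35, 11:40-13:50.
Keanu ∩ Alice ∩ Rina ∩ Vera ∩ Freya ∩ Pita: 11:05-11:35, 11:40-13:50.
So the common availability across everyone is 11:05-11:35, 11:40-13:50.
Summing the common windows: 30 + 130 = 160 minutes.

160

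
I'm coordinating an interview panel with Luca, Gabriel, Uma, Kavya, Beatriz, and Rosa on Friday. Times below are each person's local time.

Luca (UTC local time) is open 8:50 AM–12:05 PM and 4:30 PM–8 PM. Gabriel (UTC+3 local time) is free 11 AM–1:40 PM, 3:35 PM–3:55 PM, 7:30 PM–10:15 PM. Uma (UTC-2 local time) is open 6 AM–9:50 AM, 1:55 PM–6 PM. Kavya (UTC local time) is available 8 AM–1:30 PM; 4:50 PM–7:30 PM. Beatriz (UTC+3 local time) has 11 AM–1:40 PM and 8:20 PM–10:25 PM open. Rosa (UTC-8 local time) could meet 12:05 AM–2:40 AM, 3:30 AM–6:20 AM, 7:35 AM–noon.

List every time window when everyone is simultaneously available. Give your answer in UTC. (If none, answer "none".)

08:50-10:40, 17:20-19:15

Luca in UTC: 08:50-12:05, 16:30-20:00.
Gabriel in UTC: 08:00-10:40, 12:35-12:55, 16:30-19:15 (subtract 3h to convert from UTC+3).
Uma in UTC: 08:00-11:50, 15:55-20:00 (add 2h to convert from UTC-2).
Kavya in UTC: 08:00-13:30, 16:50-19:30.
Beatriz in UTC: 08:00-10:40, 17:20-19:25 (subtract 3h to convert from UTC+3).
Rosa in UTC: 08:05-10:40, 11:30-14:20, 15:35-20:00 (add 8h to convert from UTC-8).
Luca ∩ Gabriel: 08:50-10:40, 16:30-19:15.
Luca ∩ Gabriel ∩ Uma: 08:50-10:40, 16:30-19:15.
Luca ∩ Gabriel ∩ Uma ∩ Kavya: 08:50-10:40, 16:50-19:15.
Luca ∩ Gabriel ∩ Uma ∩ Kavya ∩ Beatriz: 08:50-10:40, 17:20-19:15.
Luca ∩ Gabriel ∩ Uma ∩ Kavya ∩ Beatriz ∩ Rosa: 08:50-10:40, 17:20-19:15.
So the common availability across everyone is 08:50-10:40, 17:20-19:15.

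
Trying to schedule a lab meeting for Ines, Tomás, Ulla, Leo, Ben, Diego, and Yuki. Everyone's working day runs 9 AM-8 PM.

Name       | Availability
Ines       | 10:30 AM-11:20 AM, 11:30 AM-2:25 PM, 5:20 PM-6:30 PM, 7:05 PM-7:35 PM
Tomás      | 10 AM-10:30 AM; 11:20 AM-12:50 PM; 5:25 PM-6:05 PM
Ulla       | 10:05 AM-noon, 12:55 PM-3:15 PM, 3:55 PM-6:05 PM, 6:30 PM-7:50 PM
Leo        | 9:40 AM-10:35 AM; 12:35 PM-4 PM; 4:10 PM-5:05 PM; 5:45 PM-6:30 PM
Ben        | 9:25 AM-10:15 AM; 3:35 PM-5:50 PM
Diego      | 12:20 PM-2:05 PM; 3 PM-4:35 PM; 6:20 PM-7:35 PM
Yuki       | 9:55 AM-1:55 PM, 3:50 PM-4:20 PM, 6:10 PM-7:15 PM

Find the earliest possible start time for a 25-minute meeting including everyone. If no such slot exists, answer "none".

none

Ines ∩ Tomás: 11:30-12:50, 17:25-18:05.
Ines ∩ Tomás ∩ Ulla: 11:30-12:00, 17:25-18:05.
Ines ∩ Tomás ∩ Ulla ∩ Leo: 17:45-18:05.
Ines ∩ Tomás ∩ Ulla ∩ Leo ∩ Ben: 17:45-17:50.
Ines ∩ Tomás ∩ Ulla ∩ Leo ∩ Ben ∩ Diego: ∅.
Ines ∩ Tomás ∩ Ulla ∩ Leo ∩ Ben ∩ Diego ∩ Yuki: ∅.
There is no time when everyone is free.
No common window is at least 25 minutes long.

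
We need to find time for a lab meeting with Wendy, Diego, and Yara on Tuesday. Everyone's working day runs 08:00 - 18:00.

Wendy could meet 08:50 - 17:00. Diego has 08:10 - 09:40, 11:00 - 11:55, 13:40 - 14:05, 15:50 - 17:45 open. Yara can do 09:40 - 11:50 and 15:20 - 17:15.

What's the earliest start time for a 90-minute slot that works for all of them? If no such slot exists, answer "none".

none

Wendy ∩ Diego: 08:50-09:40, 11:00-11:55, 13:40-14:05, 15:50-17:00.
Wendy ∩ Diego ∩ Yara: 11:00-11:50, 15:50-17:00.
No common window is at least 90 minutes long.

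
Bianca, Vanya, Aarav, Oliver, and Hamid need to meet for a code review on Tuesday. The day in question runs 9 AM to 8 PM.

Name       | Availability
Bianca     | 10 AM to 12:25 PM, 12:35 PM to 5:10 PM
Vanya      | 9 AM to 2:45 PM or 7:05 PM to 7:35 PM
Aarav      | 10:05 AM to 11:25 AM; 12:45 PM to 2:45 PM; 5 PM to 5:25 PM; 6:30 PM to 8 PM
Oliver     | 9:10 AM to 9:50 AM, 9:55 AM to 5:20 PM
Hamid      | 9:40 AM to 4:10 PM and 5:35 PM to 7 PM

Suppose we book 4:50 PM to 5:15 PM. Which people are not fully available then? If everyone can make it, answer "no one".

Bianca: not fully free for 16:50-17:15. Vanya: not fully free for 16:50-17:15. Aarav: not fully free for 16:50-17:15. Oliver: free for 16:50-17:15. Hamid: not fully free for 16:50-17:15.

Aarav, Bianca, Hamid, Vanya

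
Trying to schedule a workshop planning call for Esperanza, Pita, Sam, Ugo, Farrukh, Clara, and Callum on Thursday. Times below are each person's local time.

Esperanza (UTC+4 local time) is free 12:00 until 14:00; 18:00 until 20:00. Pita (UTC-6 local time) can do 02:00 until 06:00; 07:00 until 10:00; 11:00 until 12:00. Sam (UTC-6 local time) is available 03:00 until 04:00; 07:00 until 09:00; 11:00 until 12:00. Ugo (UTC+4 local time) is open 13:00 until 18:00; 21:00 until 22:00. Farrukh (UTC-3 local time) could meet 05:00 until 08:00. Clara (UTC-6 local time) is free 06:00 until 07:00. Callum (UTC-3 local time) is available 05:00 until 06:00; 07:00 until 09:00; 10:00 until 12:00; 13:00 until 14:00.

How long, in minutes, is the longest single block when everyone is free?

0

Esperanza in UTC: 08:00-10:00, 14:00-16:00 (subtract 4h to convert from UTC+4).
Pita in UTC: 08:00-12:00, 13:00-16:00, 17:00-18:00 (add 6h to convert from UTC-6).
Sam in UTC: 09:00-10:00, 13:00-15:00, 17:00-18:00 (add 6h to convert from UTC-6).
Ugo in UTC: 09:00-14:00, 17:00-18:00 (subtract 4h to convert from UTC+4).
Farrukh in UTC: 08:00-11:00 (add 3h to convert from UTC-3).
Clara in UTC: 12:00-13:00 (add 6h to convert from UTC-6).
Callum in UTC: 08:00-09:00, 10:00-12:00, 13:00-15:00, 16:00-17:00 (add 3h to convert from UTC-3).
Esperanza ∩ Pita: 08:00-10:00, 14:00-16:00.
Esperanza ∩ Pita ∩ Sam: 09:00-10:00, 14:00-15:00.
Esperanza ∩ Pita ∩ Sam ∩ Ugo: 09:00-10:00.
Esperanza ∩ Pita ∩ Sam ∩ Ugo ∩ Farrukh: 09:00-10:00.
Esperanza ∩ Pita ∩ Sam ∩ Ugo ∩ Farrukh ∩ Clara: ∅.
Esperanza ∩ Pita ∩ Sam ∩ Ugo ∩ Farrukh ∩ Clara ∩ Callum: ∅.
There is no time when everyone is free.
No common window exists, so the longest block is 0 minutes.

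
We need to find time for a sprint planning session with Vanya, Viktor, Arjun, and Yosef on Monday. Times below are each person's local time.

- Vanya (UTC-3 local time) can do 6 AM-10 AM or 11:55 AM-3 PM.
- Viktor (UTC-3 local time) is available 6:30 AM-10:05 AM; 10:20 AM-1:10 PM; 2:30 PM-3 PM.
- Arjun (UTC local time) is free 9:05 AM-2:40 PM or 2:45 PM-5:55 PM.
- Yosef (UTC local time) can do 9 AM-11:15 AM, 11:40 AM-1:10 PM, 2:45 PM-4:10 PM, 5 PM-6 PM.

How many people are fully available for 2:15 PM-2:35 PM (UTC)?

Vanya in UTC: 09:00-13:00, 14:55-18:00 (add 3h to convert from UTC-3).
Viktor in UTC: 09:30-13:05, 13:20-16:10, 17:30-18:00 (add 3h to convert from UTC-3).
Arjun in UTC: 09:05-14:40, 14:45-17:55.
Yosef in UTC: 09:00-11:15, 11:40-13:10, 14:45-16:10, 17:00-18:00.
Viktor and Arjun can make the full 14:15-14:35 slot — that's 2.

2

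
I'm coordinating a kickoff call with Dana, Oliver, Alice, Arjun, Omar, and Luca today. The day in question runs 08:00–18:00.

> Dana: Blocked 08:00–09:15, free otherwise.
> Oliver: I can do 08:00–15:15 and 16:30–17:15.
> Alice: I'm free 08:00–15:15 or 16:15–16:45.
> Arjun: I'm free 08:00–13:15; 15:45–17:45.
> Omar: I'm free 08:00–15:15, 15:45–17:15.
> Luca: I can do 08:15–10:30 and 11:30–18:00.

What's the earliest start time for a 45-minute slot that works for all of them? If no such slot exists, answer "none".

Dana free: 09:15-18:00 (invert busy blocks within the working day).
Oliver free: 08:00-15:15, 16:30-17:15.
Alice free: 08:00-15:15, 16:15-16:45.
Arjun free: 08:00-13:15, 15:45-17:45.
Omar free: 08:00-15:15, 15:45-17:15.
Luca free: 08:15-10:30, 11:30-18:00.
Dana ∩ Oliver: 09:15-15:15, 16:30-17:15.
Dana ∩ Oliver ∩ Alice: 09:15-15:15, 16:30-16:45.
Dana ∩ Oliver ∩ Alice ∩ Arjun: 09:15-13:15, 16:30-16:45.
Dana ∩ Oliver ∩ Alice ∩ Arjun ∩ Omar: 09:15-13:15, 16:30-16:45.
Dana ∩ Oliver ∩ Alice ∩ Arjun ∩ Omar ∩ Luca: 09:15-10:30, 11:30-13:15, 16:30-16:45.
The first common window of at least 45 minutes is 09:15-10:30, so the earliest start is 09:15.

09:15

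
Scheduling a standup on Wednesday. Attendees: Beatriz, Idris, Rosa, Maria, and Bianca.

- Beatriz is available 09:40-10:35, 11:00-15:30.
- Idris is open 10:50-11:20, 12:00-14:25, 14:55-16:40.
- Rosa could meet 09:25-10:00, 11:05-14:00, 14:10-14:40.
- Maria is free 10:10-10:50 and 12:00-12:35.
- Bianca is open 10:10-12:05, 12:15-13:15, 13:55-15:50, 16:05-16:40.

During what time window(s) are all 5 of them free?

Beatriz ∩ Idris: 11:00-11:20, 12:00-14:25, 14:55-15:30.
Beatriz ∩ Idris ∩ Rosa: 11:05-11:20, 12:00-14:00, 14:10-14:25.
Beatriz ∩ Idris ∩ Rosa ∩ Maria: 12:00-12:35.
Beatriz ∩ Idris ∩ Rosa ∩ Maria ∩ Bianca: 12:00-12:05, 12:15-12:35.

12:00-12:05, 12:15-12:35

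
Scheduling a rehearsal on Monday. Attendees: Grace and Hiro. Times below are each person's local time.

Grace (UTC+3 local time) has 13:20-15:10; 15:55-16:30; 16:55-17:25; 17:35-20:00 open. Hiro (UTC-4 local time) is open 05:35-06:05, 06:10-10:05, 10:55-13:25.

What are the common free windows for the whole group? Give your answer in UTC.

Grace in UTC: 10:20-12:10, 12:55-13:30, 13:55-14:25, 14:35-17:00 (subtract 3h to convert from UTC+3).
Hiro in UTC: 09:35-10:05, 10:10-14:05, 14:55-17:25 (add 4h to convert from UTC-4).
Grace ∩ Hiro: 10:20-12:10, 12:55-13:30, 13:55-14:05, 14:55-17:00.
So the common availability across everyone is 10:20-12:10, 12:55-13:30, 13:55-14:05, 14:55-17:00.

10:20-12:10, 12:55-13:30, 13:55-14:05, 14:55-17:00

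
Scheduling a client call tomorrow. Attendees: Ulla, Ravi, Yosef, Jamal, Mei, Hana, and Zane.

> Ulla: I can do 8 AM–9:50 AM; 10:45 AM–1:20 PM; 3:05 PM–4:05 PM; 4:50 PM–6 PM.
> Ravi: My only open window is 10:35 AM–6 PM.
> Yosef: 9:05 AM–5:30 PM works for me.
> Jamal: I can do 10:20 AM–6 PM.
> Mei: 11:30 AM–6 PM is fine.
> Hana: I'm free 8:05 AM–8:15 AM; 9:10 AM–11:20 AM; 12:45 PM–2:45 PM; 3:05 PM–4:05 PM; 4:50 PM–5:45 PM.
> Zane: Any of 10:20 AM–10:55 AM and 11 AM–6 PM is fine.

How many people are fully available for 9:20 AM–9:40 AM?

Ulla, Yosef, and Hana can make the full 09:20-09:40 slot — that's 3.

3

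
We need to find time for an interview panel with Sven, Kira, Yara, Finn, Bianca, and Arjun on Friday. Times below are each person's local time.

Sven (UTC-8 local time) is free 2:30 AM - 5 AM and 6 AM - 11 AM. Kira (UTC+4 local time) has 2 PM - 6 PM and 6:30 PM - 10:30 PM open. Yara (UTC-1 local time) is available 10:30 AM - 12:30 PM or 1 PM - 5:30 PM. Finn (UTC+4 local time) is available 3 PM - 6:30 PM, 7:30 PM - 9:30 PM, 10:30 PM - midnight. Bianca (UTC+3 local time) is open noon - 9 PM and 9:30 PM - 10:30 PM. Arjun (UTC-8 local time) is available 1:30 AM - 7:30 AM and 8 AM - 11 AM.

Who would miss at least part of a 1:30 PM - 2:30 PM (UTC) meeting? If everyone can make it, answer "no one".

Kira, Sven, Yara

Sven in UTC: 10:30-13:00, 14:00-19:00 (add 8h to convert from UTC-8).
Kira in UTC: 10:00-14:00, 14:30-18:30 (subtract 4h to convert from UTC+4).
Yara in UTC: 11:30-13:30, 14:00-18:30 (add 1h to convert from UTC-1).
Finn in UTC: 11:00-14:30, 15:30-17:30, 18:30-20:00 (subtract 4h to convert from UTC+4).
Bianca in UTC: 09:00-18:00, 18:30-19:30 (subtract 3h to convert from UTC+3).
Arjun in UTC: 09:30-15:30, 16:00-19:00 (add 8h to convert from UTC-8).
Sven: not fully free for 13:30-14:30. Kira: not fully free for 13:30-14:30. Yara: not fully free for 13:30-14:30. Finn: free for 13:30-14:30. Bianca: free for 13:30-14:30. Arjun: free for 13:30-14:30.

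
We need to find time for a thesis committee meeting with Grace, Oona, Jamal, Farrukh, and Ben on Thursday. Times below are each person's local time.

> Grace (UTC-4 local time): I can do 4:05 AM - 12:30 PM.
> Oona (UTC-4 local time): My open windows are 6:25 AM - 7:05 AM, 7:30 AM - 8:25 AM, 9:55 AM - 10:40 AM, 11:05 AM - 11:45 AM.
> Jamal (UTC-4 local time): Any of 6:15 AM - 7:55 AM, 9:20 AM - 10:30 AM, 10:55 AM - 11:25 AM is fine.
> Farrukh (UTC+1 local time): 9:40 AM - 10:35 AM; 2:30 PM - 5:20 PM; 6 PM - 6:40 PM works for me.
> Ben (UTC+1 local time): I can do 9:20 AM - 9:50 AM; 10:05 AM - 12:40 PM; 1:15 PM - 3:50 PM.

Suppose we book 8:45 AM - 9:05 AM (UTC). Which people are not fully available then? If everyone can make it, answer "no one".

Grace in UTC: 08:05-16:30 (add 4h to convert from UTC-4).
Oona in UTC: 10:25-11:05, 11:30-12:25, 13:55-14:40, 15:05-15:45 (add 4h to convert from UTC-4).
Jamal in UTC: 10:15-11:55, 13:20-14:30, 14:55-15:25 (add 4h to convert from UTC-4).
Farrukh in UTC: 08:40-09:35, 13:30-16:20, 17:00-17:40 (subtract 1h to convert from UTC+1).
Ben in UTC: 08:20-08:50, 09:05-11:40, 12:15-14:50 (subtract 1h to convert from UTC+1).
Grace: free for 08:45-09:05. Oona: not fully free for 08:45-09:05. Jamal: not fully free for 08:45-09:05. Farrukh: free for 08:45-09:05. Ben: not fully free for 08:45-09:05.

Ben, Jamal, Oona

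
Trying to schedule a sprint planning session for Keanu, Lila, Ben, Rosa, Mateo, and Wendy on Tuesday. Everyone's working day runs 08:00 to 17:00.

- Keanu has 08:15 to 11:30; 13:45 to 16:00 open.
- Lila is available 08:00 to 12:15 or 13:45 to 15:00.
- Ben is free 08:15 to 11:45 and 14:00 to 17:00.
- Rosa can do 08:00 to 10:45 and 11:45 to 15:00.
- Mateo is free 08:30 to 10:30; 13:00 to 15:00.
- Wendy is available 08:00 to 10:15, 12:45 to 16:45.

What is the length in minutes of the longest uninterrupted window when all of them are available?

Keanu ∩ Lila: 08:15-11:30, 13:45-15:00.
Keanu ∩ Lila ∩ Ben: 08:15-11:30, 14:00-15:00.
Keanu ∩ Lila ∩ Ben ∩ Rosa: 08:15-10:45, 14:00-15:00.
Keanu ∩ Lila ∩ Ben ∩ Rosa ∩ Mateo: 08:30-10:30, 14:00-15:00.
Keanu ∩ Lila ∩ Ben ∩ Rosa ∩ Mateo ∩ Wendy: 08:30-10:15, 14:00-15:00.
The longest is 08:30-10:15 at 105 minutes.

105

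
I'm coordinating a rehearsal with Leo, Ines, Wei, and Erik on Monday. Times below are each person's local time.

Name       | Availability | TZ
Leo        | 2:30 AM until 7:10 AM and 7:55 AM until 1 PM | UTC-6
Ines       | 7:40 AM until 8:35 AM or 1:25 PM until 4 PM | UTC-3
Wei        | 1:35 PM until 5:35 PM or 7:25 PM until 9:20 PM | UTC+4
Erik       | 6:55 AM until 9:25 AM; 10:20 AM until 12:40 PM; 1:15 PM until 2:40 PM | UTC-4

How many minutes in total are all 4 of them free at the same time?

60

Leo in UTC: 08:30-13:10, 13:55-19:00 (add 6h to convert from UTC-6).
Ines in UTC: 10:40-11:35, 16:25-19:00 (add 3h to convert from UTC-3).
Wei in UTC: 09:35-13:35, 15:25-17:20 (subtract 4h to convert from UTC+4).
Erik in UTC: 10:55-13:25, 14:20-16:40, 17:15-18:40 (add 4h to convert from UTC-4).
Leo ∩ Ines: 10:40-11:35, 16:25-19:00.
Leo ∩ Ines ∩ Wei: 10:40-11:35, 16:25-17:20.
Leo ∩ Ines ∩ Wei ∩ Erik: 10:55-11:35, 16:25-16:40, 17:15-17:20.
Those are the intersection windows.
Summing the common windows: 40 + 15 + 5 = 60 minutes.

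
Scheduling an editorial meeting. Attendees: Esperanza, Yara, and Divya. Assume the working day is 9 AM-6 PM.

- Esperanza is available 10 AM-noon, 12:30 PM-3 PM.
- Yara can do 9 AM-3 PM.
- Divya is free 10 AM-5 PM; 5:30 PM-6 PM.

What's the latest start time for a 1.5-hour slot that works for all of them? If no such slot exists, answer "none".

Esperanza ∩ Yara: 10:00-12:00, 12:30-15:00.
Esperanza ∩ Yara ∩ Divya: 10:00-12:00, 12:30-15:00.
The last common window of at least 90 minutes is 12:30-15:00; a 90-minute meeting can start as late as 13:30 and still end by 15:00.

13:30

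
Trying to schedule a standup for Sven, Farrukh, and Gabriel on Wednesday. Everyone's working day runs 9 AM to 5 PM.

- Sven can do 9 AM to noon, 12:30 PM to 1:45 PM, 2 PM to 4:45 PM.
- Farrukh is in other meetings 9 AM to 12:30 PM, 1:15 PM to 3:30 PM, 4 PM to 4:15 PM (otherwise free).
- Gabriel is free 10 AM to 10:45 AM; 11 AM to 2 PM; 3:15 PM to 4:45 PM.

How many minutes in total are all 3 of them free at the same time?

Sven free: 09:00-12:00, 12:30-13:45, 14:00-16:45.
Farrukh free: 12:30-13:15, 15:30-16:00, 16:15-17:00 (invert busy blocks within the working day).
Gabriel free: 10:00-10:45, 11:00-14:00, 15:15-16:45.
Sven ∩ Farrukh: 12:30-13:15, 15:30-16:00, 16:15-16:45.
Sven ∩ Farrukh ∩ Gabriel: 12:30-13:15, 15:30-16:00, 16:15-16:45.
Those are the intersection windows.
Summing the common windows: 45 + 30 + 30 = 105 minutes.

105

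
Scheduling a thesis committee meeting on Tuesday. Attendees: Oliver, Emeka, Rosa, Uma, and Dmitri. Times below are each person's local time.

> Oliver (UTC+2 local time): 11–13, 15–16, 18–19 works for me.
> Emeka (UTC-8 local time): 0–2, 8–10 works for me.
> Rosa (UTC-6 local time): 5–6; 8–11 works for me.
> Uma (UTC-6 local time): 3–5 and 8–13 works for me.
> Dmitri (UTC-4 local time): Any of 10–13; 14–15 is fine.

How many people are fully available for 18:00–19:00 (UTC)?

2

Oliver in UTC: 09:00-11:00, 13:00-14:00, 16:00-17:00 (subtract 2h to convert from UTC+2).
Emeka in UTC: 08:00-10:00, 16:00-18:00 (add 8h to convert from UTC-8).
Rosa in UTC: 11:00-12:00, 14:00-17:00 (add 6h to convert from UTC-6).
Uma in UTC: 09:00-11:00, 14:00-19:00 (add 6h to convert from UTC-6).
Dmitri in UTC: 14:00-17:00, 18:00-19:00 (add 4h to convert from UTC-4).
Uma and Dmitri can make the full 18:00-19:00 slot — that's 2.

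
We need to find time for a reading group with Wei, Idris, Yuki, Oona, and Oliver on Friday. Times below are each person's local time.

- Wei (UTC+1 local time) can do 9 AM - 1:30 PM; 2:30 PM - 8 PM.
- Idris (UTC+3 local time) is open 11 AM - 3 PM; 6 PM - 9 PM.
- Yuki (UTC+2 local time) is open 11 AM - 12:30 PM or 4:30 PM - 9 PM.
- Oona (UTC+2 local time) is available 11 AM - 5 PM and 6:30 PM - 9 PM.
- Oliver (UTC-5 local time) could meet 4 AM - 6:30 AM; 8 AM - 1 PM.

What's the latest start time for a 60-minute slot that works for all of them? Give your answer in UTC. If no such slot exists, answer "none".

Wei in UTC: 08:00-12:30, 13:30-19:00 (subtract 1h to convert from UTC+1).
Idris in UTC: 08:00-12:00, 15:00-18:00 (subtract 3h to convert from UTC+3).
Yuki in UTC: 09:00-10:30, 14:30-19:00 (subtract 2h to convert from UTC+2).
Oona in UTC: 09:00-15:00, 16:30-19:00 (subtract 2h to convert from UTC+2).
Oliver in UTC: 09:00-11:30, 13:00-18:00 (add 5h to convert from UTC-5).
Wei ∩ Idris: 08:00-12:00, 15:00-18:00.
Wei ∩ Idris ∩ Yuki: 09:00-10:30, 15:00-18:00.
Wei ∩ Idris ∩ Yuki ∩ Oona: 09:00-10:30, 16:30-18:00.
Wei ∩ Idris ∩ Yuki ∩ Oona ∩ Oliver: 09:00-10:30, 16:30-18:00.
So the common availability across everyone is 09:00-10:30, 16:30-18:00.
The last common window of at least 60 minutes is 16:30-18:00; a 60-minute meeting can start as late as 17:00 and still end by 18:00.

17:00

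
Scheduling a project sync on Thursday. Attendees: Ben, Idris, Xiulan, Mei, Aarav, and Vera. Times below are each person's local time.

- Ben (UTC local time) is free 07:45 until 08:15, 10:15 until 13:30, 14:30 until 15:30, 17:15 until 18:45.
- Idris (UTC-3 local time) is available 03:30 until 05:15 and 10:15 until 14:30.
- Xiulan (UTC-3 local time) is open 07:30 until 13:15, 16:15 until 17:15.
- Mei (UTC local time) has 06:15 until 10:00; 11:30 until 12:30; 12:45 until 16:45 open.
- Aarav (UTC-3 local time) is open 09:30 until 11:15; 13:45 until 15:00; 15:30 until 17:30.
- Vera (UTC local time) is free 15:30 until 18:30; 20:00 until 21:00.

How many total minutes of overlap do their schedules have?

Ben in UTC: 07:45-08:15, 10:15-13:30, 14:30-15:30, 17:15-18:45.
Idris in UTC: 06:30-08:15, 13:15-17:30 (add 3h to convert from UTC-3).
Xiulan in UTC: 10:30-16:15, 19:15-20:15 (add 3h to convert from UTC-3).
Mei in UTC: 06:15-10:00, 11:30-12:30, 12:45-16:45.
Aarav in UTC: 12:30-14:15, 16:45-18:00, 18:30-20:30 (add 3h to convert from UTC-3).
Vera in UTC: 15:30-18:30, 20:00-21:00.
Ben ∩ Idris: 07:45-08:15, 13:15-13:30, 14:30-15:30, 17:15-17:30.
Ben ∩ Idris ∩ Xiulan: 13:15-13:30, 14:30-15:30.
Ben ∩ Idris ∩ Xiulan ∩ Mei: 13:15-13:30, 14:30-15:30.
Ben ∩ Idris ∩ Xiulan ∩ Mei ∩ Aarav: 13:15-13:30.
Ben ∩ Idris ∩ Xiulan ∩ Mei ∩ Aarav ∩ Vera: ∅.
There is no time when everyone is free.
There is no common window, so the total is 0 minutes.

0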